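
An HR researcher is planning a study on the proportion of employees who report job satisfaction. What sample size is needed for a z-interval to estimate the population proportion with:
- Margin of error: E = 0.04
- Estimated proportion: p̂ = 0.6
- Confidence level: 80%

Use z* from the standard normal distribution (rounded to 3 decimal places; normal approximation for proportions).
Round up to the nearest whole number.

Using z* for proportion z-interval (normal approximation).

For 80% confidence, z* = 1.282 (from standard normal table)

Sample size formula for proportion z-interval: n = z*²p̂(1-p̂)/E²

n = 1.282² × 0.6 × 0.4 / 0.04²
  = 1.643524 × 0.24 / 0.0016
  = 246.5286

Round up to the nearest whole number: n = 247

247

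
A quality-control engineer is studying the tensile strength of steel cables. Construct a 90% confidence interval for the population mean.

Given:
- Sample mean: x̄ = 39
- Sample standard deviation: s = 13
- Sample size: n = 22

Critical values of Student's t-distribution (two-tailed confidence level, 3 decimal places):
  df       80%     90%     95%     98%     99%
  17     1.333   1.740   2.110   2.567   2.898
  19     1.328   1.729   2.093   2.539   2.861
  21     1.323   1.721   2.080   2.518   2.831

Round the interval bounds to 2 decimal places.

The population standard deviation σ is unknown (only the sample standard deviation s is given), so use a t-interval with df = n - 1 = 22 - 1 = 21.

For 90% confidence with df = 21, t* = 1.721 (from t-table)

Standard error: SE = s/√n = 13/√22 = 2.771609

Margin of error: E = t* × SE = 1.721 × 2.771609 = 4.7699

T-interval: x̄ ± E = 39 ± 4.7699 = (34.2301, 43.7699)

Rounded to 2 decimal places:

(34.23, 43.77)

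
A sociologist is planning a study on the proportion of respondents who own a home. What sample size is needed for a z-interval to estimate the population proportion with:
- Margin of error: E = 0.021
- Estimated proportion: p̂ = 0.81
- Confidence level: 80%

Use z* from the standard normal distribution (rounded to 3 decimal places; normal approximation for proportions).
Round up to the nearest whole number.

Using z* for proportion z-interval (normal approximation).

For 80% confidence, z* = 1.282 (from standard normal table)

Sample size formula for proportion z-interval: n = z*²p̂(1-p̂)/E²

n = 1.282² × 0.81 × 0.19 / 0.021²
  = 1.643524 × 0.1539 / 0.000441
  = 573.5563

Round up to the nearest whole number: n = 574

574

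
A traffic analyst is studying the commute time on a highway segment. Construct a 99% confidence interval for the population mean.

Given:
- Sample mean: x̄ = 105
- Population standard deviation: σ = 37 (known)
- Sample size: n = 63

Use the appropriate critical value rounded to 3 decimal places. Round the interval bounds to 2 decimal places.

The population standard deviation σ is known, so use a z-interval (standard normal critical value).

For 99% confidence, z* = 2.576 (from standard normal table)

Standard error: SE = σ/√n = 37/√63 = 4.661562

Margin of error: E = z* × SE = 2.576 × 4.661562 = 12.0082

Z-interval: x̄ ± E = 105 ± 12.0082 = (92.9918, 117.0082)

Rounded to 2 decimal places:

(92.99, 117.01)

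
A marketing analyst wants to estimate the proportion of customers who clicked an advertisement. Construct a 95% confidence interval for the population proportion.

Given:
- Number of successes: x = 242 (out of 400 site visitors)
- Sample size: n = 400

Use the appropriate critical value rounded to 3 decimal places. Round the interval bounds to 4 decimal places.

Sample proportion: p̂ = 242/400 = 0.605000

Check conditions for normal approximation:
  np̂ = 242 ≥ 10 ✓
  n(1-p̂) = 158 ≥ 10 ✓

The sample is large enough, so use a z-interval (normal approximation) for the proportion.

For 95% confidence, z* = 1.96 (from standard normal table)

Standard error: SE = √(p̂(1-p̂)/n) = √(0.605000×0.395000/400) = 0.02444253

Margin of error: E = z* × SE = 1.96 × 0.02444253 = 0.047907

Z-interval: p̂ ± E = 0.605000 ± 0.047907 = (0.557093, 0.652907)

Rounded to 4 decimal places:

(0.5571, 0.6529)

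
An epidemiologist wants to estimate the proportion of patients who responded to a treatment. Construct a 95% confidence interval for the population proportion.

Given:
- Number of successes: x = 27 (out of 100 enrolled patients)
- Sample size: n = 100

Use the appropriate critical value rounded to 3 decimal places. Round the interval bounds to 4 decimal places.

Sample proportion: p̂ = 27/100 = 0.270000

Check conditions for normal approximation:
  np̂ = 27 ≥ 10 ✓
  n(1-p̂) = 73 ≥ 10 ✓

The sample is large enough, so use a z-interval (normal approximation) for the proportion.

For 95% confidence, z* = 1.96 (from standard normal table)

Standard error: SE = √(p̂(1-p̂)/n) = √(0.270000×0.730000/100) = 0.04439595

Margin of error: E = z* × SE = 1.96 × 0.04439595 = 0.087016

Z-interval: p̂ ± E = 0.270000 ± 0.087016 = (0.182984, 0.357016)

Rounded to 4 decimal places:

(0.1830, 0.3570)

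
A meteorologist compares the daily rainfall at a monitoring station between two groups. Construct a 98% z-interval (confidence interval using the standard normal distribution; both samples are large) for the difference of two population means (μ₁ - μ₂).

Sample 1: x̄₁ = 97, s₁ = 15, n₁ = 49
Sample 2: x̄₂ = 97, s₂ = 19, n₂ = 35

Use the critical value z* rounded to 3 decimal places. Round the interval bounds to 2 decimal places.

Both samples are large (n₁ = 49 ≥ 30, n₂ = 35 ≥ 30), so a z-interval for the difference of means applies.

Point estimate: x̄₁ - x̄₂ = 97 - 97 = 0

Standard error: SE = √(s₁²/n₁ + s₂²/n₂)
= √(15²/49 + 19²/35)
= √(4.591837 + 10.314286)
= 3.860845

For 98% confidence, z* = 2.326 (from standard normal table)
Margin of error: E = z* × SE = 2.326 × 3.860845 = 8.9803

Z-interval: (x̄₁ - x̄₂) ± E = 0 ± 8.9803 = (-8.9803, 8.9803)

Rounded to 2 decimal places:

(-8.98, 8.98)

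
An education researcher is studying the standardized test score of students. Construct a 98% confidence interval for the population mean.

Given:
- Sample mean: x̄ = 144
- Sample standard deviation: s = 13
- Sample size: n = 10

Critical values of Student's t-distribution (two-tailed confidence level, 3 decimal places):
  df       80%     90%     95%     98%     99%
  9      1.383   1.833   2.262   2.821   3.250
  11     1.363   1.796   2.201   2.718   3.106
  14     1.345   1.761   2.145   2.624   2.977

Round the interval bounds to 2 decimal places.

The population standard deviation σ is unknown (only the sample standard deviation s is given), so use a t-interval with df = n - 1 = 10 - 1 = 9.

For 98% confidence with df = 9, t* = 2.821 (from t-table)

Standard error: SE = s/√n = 13/√10 = 4.110961

Margin of error: E = t* × SE = 2.821 × 4.110961 = 11.5970

T-interval: x̄ ± E = 144 ± 11.5970 = (132.4030, 155.5970)

Rounded to 2 decimal places:

(132.40, 155.60)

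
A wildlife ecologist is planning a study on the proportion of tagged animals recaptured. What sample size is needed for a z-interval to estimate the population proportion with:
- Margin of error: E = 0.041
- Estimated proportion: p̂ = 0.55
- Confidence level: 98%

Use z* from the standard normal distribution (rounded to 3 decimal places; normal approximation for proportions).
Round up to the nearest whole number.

Using z* for proportion z-interval (normal approximation).

For 98% confidence, z* = 2.326 (from standard normal table)

Sample size formula for proportion z-interval: n = z*²p̂(1-p̂)/E²

n = 2.326² × 0.55 × 0.45 / 0.041²
  = 5.410276 × 0.2475 / 0.001681
  = 796.5754

Round up to the nearest whole number: n = 797

797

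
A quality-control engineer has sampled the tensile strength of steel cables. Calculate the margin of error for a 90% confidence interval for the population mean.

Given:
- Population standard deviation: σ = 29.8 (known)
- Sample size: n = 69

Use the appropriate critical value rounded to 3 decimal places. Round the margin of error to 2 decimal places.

The population standard deviation σ is known, so use the z-interval margin of error formula.

For 90% confidence, z* = 1.645 (from standard normal table)

Margin of error formula for z-interval: E = z* × σ/√n

E = 1.645 × 29.8/√69
  = 1.645 × 3.587498
  = 5.9014

Rounded to 2 decimal places:

5.90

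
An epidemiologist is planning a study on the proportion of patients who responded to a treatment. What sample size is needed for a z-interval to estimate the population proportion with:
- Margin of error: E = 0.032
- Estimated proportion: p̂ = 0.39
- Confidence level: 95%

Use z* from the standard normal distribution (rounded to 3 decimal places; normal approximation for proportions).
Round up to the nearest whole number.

Using z* for proportion z-interval (normal approximation).

For 95% confidence, z* = 1.96 (from standard normal table)

Sample size formula for proportion z-interval: n = z*²p̂(1-p̂)/E²

n = 1.96² × 0.39 × 0.61 / 0.032²
  = 3.8416 × 0.2379 / 0.001024
  = 892.4967

Round up to the nearest whole number: n = 893

893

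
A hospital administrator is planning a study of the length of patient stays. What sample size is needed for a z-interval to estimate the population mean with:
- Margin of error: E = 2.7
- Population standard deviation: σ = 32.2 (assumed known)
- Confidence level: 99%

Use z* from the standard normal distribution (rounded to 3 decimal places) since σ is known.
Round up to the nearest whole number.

Using z* since population σ is known (z-interval formula).

For 99% confidence, z* = 2.576 (from standard normal table)

Sample size formula for z-interval: n = (z*σ/E)²

n = (2.576 × 32.2 / 2.7)²
  = (30.721185)²
  = 943.7912

Round up to the nearest whole number: n = 944

944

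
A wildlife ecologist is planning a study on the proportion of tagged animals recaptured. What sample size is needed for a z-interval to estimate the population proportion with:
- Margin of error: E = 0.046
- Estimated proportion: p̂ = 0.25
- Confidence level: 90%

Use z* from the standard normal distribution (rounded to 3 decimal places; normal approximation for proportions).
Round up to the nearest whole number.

Using z* for proportion z-interval (normal approximation).

For 90% confidence, z* = 1.645 (from standard normal table)

Sample size formula for proportion z-interval: n = z*²p̂(1-p̂)/E²

n = 1.645² × 0.25 × 0.75 / 0.046²
  = 2.706025 × 0.1875 / 0.002116
  = 239.7825

Round up to the nearest whole number: n = 240

240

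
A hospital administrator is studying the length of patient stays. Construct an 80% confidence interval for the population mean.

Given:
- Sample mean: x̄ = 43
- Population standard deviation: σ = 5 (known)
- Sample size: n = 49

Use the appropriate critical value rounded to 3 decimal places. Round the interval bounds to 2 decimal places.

The population standard deviation σ is known, so use a z-interval (standard normal critical value).

For 80% confidence, z* = 1.282 (from standard normal table)

Standard error: SE = σ/√n = 5/√49 = 0.714286

Margin of error: E = z* × SE = 1.282 × 0.714286 = 0.9157

Z-interval: x̄ ± E = 43 ± 0.9157 = (42.0843, 43.9157)

Rounded to 2 decimal places:

(42.08, 43.92)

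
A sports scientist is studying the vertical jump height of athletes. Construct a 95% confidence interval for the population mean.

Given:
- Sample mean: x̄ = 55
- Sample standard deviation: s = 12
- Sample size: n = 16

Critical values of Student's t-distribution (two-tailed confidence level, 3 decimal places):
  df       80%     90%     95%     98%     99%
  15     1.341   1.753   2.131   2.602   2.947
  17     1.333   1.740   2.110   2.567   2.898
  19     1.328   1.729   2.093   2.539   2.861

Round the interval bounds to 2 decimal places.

The population standard deviation σ is unknown (only the sample standard deviation s is given), so use a t-interval with df = n - 1 = 16 - 1 = 15.

For 95% confidence with df = 15, t* = 2.131 (from t-table)

Standard error: SE = s/√n = 12/√16 = 3.000000

Margin of error: E = t* × SE = 2.131 × 3.000000 = 6.3930

T-interval: x̄ ± E = 55 ± 6.3930 = (48.6070, 61.3930)

Rounded to 2 decimal places:

(48.61, 61.39)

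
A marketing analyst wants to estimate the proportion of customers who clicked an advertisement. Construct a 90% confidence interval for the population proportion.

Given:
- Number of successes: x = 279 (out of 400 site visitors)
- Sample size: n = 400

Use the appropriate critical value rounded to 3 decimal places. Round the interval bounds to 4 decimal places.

Sample proportion: p̂ = 279/400 = 0.697500

Check conditions for normal approximation:
  np̂ = 279 ≥ 10 ✓
  n(1-p̂) = 121 ≥ 10 ✓

The sample is large enough, so use a z-interval (normal approximation) for the proportion.

For 90% confidence, z* = 1.645 (from standard normal table)

Standard error: SE = √(p̂(1-p̂)/n) = √(0.697500×0.302500/400) = 0.02296703

Margin of error: E = z* × SE = 1.645 × 0.02296703 = 0.037781

Z-interval: p̂ ± E = 0.697500 ± 0.037781 = (0.659719, 0.735281)

Rounded to 4 decimal places:

(0.6597, 0.7353)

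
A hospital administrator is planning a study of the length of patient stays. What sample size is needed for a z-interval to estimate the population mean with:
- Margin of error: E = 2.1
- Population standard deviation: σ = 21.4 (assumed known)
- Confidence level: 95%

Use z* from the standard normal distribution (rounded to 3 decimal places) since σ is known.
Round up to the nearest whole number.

Using z* since population σ is known (z-interval formula).

For 95% confidence, z* = 1.96 (from standard normal table)

Sample size formula for z-interval: n = (z*σ/E)²

n = (1.96 × 21.4 / 2.1)²
  = (19.973333)²
  = 398.9340

Round up to the nearest whole number: n = 399

399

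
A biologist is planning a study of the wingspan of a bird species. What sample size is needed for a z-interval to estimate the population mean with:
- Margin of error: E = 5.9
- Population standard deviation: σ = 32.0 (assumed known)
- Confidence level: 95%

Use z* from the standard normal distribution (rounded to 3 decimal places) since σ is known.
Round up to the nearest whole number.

Using z* since population σ is known (z-interval formula).

For 95% confidence, z* = 1.96 (from standard normal table)

Sample size formula for z-interval: n = (z*σ/E)²

n = (1.96 × 32.0 / 5.9)²
  = (10.630508)²
  = 113.0077

Round up to the nearest whole number: n = 114

114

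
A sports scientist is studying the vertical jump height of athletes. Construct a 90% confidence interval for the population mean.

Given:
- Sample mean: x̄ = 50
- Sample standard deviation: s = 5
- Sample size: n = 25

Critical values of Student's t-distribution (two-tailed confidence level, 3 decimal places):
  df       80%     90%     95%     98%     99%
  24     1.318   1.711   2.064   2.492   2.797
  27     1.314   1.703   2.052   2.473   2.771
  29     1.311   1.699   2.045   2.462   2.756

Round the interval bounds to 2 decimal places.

The population standard deviation σ is unknown (only the sample standard deviation s is given), so use a t-interval with df = n - 1 = 25 - 1 = 24.

For 90% confidence with df = 24, t* = 1.711 (from t-table)

Standard error: SE = s/√n = 5/√25 = 1.000000

Margin of error: E = t* × SE = 1.711 × 1.000000 = 1.7110

T-interval: x̄ ± E = 50 ± 1.7110 = (48.2890, 51.7110)

Rounded to 2 decimal places:

(48.29, 51.71)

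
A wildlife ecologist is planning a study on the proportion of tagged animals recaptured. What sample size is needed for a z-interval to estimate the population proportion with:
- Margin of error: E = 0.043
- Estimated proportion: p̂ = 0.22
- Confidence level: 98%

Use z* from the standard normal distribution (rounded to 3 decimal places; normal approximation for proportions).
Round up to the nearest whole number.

Using z* for proportion z-interval (normal approximation).

For 98% confidence, z* = 2.326 (from standard normal table)

Sample size formula for proportion z-interval: n = z*²p̂(1-p̂)/E²

n = 2.326² × 0.22 × 0.78 / 0.043²
  = 5.410276 × 0.1716 / 0.001849
  = 502.1111

Round up to the nearest whole number: n = 503

503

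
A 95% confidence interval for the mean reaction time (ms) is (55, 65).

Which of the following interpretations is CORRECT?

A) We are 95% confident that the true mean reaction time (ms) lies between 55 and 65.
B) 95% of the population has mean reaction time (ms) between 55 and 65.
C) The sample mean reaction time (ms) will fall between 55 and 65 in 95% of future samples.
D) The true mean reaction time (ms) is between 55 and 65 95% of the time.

A confidence interval represents our confidence in the procedure, not a probability statement about the parameter.

Key concept: If we repeated this sampling process many times and computed a 95% CI each time, about 95% of those intervals would contain the true population parameter.

For this specific interval (55, 65):
- Midpoint (point estimate): 60
- Margin of error: 5

The correct interpretation is the one stating confidence that the true parameter lies in the interval — option A.

A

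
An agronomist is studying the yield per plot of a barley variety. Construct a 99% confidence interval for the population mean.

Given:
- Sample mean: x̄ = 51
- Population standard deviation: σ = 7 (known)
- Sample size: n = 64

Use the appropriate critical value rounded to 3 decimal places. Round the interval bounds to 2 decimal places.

The population standard deviation σ is known, so use a z-interval (standard normal critical value).

For 99% confidence, z* = 2.576 (from standard normal table)

Standard error: SE = σ/√n = 7/√64 = 0.875000

Margin of error: E = z* × SE = 2.576 × 0.875000 = 2.2540

Z-interval: x̄ ± E = 51 ± 2.2540 = (48.7460, 53.2540)

Rounded to 2 decimal places:

(48.75, 53.25)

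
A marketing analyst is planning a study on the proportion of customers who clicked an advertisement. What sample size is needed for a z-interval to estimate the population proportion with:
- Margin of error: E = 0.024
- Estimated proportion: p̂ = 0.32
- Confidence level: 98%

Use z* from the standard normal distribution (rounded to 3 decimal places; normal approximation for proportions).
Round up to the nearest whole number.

Using z* for proportion z-interval (normal approximation).

For 98% confidence, z* = 2.326 (from standard normal table)

Sample size formula for proportion z-interval: n = z*²p̂(1-p̂)/E²

n = 2.326² × 0.32 × 0.68 / 0.024²
  = 5.410276 × 0.2176 / 0.000576
  = 2043.8820

Round up to the nearest whole number: n = 2044

2044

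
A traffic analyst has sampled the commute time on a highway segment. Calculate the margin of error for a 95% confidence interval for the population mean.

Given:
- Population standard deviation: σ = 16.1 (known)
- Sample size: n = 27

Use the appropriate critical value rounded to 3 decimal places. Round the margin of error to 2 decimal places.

The population standard deviation σ is known, so use the z-interval margin of error formula.

For 95% confidence, z* = 1.96 (from standard normal table)

Margin of error formula for z-interval: E = z* × σ/√n

E = 1.96 × 16.1/√27
  = 1.96 × 3.098446
  = 6.0730

Rounded to 2 decimal places:

6.07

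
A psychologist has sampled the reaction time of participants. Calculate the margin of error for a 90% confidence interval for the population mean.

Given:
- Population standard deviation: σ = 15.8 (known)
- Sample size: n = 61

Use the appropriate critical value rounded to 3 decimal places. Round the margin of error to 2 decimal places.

The population standard deviation σ is known, so use the z-interval margin of error formula.

For 90% confidence, z* = 1.645 (from standard normal table)

Margin of error formula for z-interval: E = z* × σ/√n

E = 1.645 × 15.8/√61
  = 1.645 × 2.022983
  = 3.3278

Rounded to 2 decimal places:

3.33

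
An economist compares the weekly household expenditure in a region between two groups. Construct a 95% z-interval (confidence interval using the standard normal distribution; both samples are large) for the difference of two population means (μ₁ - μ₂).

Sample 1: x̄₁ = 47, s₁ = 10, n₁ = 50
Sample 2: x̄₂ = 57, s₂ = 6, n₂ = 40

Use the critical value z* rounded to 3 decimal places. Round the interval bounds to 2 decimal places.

Both samples are large (n₁ = 50 ≥ 30, n₂ = 40 ≥ 30), so a z-interval for the difference of means applies.

Point estimate: x̄₁ - x̄₂ = 47 - 57 = -10

Standard error: SE = √(s₁²/n₁ + s₂²/n₂)
= √(10²/50 + 6²/40)
= √(2.000000 + 0.900000)
= 1.702939

For 95% confidence, z* = 1.96 (from standard normal table)
Margin of error: E = z* × SE = 1.96 × 1.702939 = 3.3378

Z-interval: (x̄₁ - x̄₂) ± E = -10 ± 3.3378 = (-13.3378, -6.6622)

Rounded to 2 decimal places:

(-13.34, -6.66)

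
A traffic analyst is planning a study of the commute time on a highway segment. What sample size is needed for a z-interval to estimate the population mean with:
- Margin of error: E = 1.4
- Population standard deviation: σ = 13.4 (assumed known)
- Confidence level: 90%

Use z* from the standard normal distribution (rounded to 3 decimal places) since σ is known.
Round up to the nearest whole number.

Using z* since population σ is known (z-interval formula).

For 90% confidence, z* = 1.645 (from standard normal table)

Sample size formula for z-interval: n = (z*σ/E)²

n = (1.645 × 13.4 / 1.4)²
  = (15.745000)²
  = 247.9050

Round up to the nearest whole number: n = 248

248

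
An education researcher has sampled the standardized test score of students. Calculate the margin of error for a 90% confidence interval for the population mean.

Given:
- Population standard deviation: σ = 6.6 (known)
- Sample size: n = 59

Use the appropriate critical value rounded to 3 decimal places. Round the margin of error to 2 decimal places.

The population standard deviation σ is known, so use the z-interval margin of error formula.

For 90% confidence, z* = 1.645 (from standard normal table)

Margin of error formula for z-interval: E = z* × σ/√n

E = 1.645 × 6.6/√59
  = 1.645 × 0.859247
  = 1.4135

Rounded to 2 decimal places:

1.41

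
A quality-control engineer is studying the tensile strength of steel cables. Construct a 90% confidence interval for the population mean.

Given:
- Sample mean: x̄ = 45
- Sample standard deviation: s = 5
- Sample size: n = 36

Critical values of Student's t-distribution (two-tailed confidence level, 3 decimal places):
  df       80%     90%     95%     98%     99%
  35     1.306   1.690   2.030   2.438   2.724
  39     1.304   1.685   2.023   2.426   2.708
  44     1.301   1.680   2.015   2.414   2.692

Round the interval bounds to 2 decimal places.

The population standard deviation σ is unknown (only the sample standard deviation s is given), so use a t-interval with df = n - 1 = 36 - 1 = 35.

For 90% confidence with df = 35, t* = 1.690 (from t-table)

Standard error: SE = s/√n = 5/√36 = 0.833333

Margin of error: E = t* × SE = 1.690 × 0.833333 = 1.4083

T-interval: x̄ ± E = 45 ± 1.4083 = (43.5917, 46.4083)

Rounded to 2 decimal places:

(43.59, 46.41)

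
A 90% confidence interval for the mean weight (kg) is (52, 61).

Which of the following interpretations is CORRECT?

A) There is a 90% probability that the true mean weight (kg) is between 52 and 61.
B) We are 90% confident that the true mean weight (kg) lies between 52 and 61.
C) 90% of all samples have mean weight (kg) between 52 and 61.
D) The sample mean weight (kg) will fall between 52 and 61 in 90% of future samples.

A confidence interval represents our confidence in the procedure, not a probability statement about the parameter.

Key concept: If we repeated this sampling process many times and computed a 90% CI each time, about 90% of those intervals would contain the true population parameter.

For this specific interval (52, 61):
- Midpoint (point estimate): 56.5
- Margin of error: 4.5

The correct interpretation is the one stating confidence that the true parameter lies in the interval — option B.

B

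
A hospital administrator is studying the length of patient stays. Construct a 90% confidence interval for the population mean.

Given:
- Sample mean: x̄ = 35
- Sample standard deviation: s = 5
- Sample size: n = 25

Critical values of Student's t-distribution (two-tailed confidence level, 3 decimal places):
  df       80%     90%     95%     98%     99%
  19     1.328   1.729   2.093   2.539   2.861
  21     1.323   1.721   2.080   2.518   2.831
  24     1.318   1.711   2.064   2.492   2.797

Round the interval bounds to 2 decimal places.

The population standard deviation σ is unknown (only the sample standard deviation s is given), so use a t-interval with df = n - 1 = 25 - 1 = 24.

For 90% confidence with df = 24, t* = 1.711 (from t-table)

Standard error: SE = s/√n = 5/√25 = 1.000000

Margin of error: E = t* × SE = 1.711 × 1.000000 = 1.7110

T-interval: x̄ ± E = 35 ± 1.7110 = (33.2890, 36.7110)

Rounded to 2 decimal places:

(33.29, 36.71)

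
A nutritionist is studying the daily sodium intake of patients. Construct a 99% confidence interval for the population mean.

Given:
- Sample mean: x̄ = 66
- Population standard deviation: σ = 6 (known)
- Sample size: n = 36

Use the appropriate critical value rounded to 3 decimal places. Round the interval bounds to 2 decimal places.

The population standard deviation σ is known, so use a z-interval (standard normal critical value).

For 99% confidence, z* = 2.576 (from standard normal table)

Standard error: SE = σ/√n = 6/√36 = 1.000000

Margin of error: E = z* × SE = 2.576 × 1.000000 = 2.5760

Z-interval: x̄ ± E = 66 ± 2.5760 = (63.4240, 68.5760)

Rounded to 2 decimal places:

(63.42, 68.58)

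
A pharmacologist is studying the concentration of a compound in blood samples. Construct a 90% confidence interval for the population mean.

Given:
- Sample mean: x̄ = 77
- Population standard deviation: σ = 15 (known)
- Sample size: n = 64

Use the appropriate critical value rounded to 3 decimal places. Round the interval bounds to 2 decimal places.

The population standard deviation σ is known, so use a z-interval (standard normal critical value).

For 90% confidence, z* = 1.645 (from standard normal table)

Standard error: SE = σ/√n = 15/√64 = 1.875000

Margin of error: E = z* × SE = 1.645 × 1.875000 = 3.0844

Z-interval: x̄ ± E = 77 ± 3.0844 = (73.9156, 80.0844)

Rounded to 2 decimal places:

(73.92, 80.08)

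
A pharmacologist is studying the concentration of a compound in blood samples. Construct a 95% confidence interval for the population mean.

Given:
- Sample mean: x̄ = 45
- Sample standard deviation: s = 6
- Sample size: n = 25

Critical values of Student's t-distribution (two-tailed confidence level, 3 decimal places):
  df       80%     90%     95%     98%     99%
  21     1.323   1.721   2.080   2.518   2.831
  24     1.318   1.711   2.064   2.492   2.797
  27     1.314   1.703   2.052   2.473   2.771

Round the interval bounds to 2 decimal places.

The population standard deviation σ is unknown (only the sample standard deviation s is given), so use a t-interval with df = n - 1 = 25 - 1 = 24.

For 95% confidence with df = 24, t* = 2.064 (from t-table)

Standard error: SE = s/√n = 6/√25 = 1.200000

Margin of error: E = t* × SE = 2.064 × 1.200000 = 2.4768

T-interval: x̄ ± E = 45 ± 2.4768 = (42.5232, 47.4768)

Rounded to 2 decimal places:

(42.52, 47.48)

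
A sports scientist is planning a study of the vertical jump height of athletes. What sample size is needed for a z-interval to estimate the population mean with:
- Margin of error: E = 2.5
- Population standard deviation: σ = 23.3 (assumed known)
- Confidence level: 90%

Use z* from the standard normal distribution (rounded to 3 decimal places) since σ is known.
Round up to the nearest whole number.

Using z* since population σ is known (z-interval formula).

For 90% confidence, z* = 1.645 (from standard normal table)

Sample size formula for z-interval: n = (z*σ/E)²

n = (1.645 × 23.3 / 2.5)²
  = (15.331400)²
  = 235.0518

Round up to the nearest whole number: n = 236

236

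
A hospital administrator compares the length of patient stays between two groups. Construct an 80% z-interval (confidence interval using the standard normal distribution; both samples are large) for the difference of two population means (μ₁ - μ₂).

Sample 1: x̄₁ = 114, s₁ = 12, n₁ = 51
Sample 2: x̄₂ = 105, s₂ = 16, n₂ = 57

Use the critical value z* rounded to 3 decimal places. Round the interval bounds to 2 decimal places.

Both samples are large (n₁ = 51 ≥ 30, n₂ = 57 ≥ 30), so a z-interval for the difference of means applies.

Point estimate: x̄₁ - x̄₂ = 114 - 105 = 9

Standard error: SE = √(s₁²/n₁ + s₂²/n₂)
= √(12²/51 + 16²/57)
= √(2.823529 + 4.491228)
= 2.704581

For 80% confidence, z* = 1.282 (from standard normal table)
Margin of error: E = z* × SE = 1.282 × 2.704581 = 3.4673

Z-interval: (x̄₁ - x̄₂) ± E = 9 ± 3.4673 = (5.5327, 12.4673)

Rounded to 2 decimal places:

(5.53, 12.47)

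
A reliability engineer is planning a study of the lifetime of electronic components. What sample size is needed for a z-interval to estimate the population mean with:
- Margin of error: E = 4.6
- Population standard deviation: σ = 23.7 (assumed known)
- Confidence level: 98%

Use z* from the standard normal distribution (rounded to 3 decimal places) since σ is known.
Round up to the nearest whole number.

Using z* since population σ is known (z-interval formula).

For 98% confidence, z* = 2.326 (from standard normal table)

Sample size formula for z-interval: n = (z*σ/E)²

n = (2.326 × 23.7 / 4.6)²
  = (11.983957)²
  = 143.6152

Round up to the nearest whole number: n = 144

144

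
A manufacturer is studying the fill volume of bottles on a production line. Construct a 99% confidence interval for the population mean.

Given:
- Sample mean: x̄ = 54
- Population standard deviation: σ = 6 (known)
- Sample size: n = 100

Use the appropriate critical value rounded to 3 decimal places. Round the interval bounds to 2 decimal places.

The population standard deviation σ is known, so use a z-interval (standard normal critical value).

For 99% confidence, z* = 2.576 (from standard normal table)

Standard error: SE = σ/√n = 6/√100 = 0.600000

Margin of error: E = z* × SE = 2.576 × 0.600000 = 1.5456

Z-interval: x̄ ± E = 54 ± 1.5456 = (52.4544, 55.5456)

Rounded to 2 decimal places:

(52.45, 55.55)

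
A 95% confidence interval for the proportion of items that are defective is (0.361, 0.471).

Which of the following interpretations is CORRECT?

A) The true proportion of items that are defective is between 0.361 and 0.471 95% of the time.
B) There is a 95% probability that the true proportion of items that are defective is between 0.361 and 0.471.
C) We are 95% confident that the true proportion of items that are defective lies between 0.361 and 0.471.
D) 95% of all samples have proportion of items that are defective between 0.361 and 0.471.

A confidence interval represents our confidence in the procedure, not a probability statement about the parameter.

Key concept: If we repeated this sampling process many times and computed a 95% CI each time, about 95% of those intervals would contain the true population parameter.

For this specific interval (0.361, 0.471):
- Midpoint (point estimate): 0.416
- Margin of error: 0.055

The correct interpretation is the one stating confidence that the true parameter lies in the interval — option C.

C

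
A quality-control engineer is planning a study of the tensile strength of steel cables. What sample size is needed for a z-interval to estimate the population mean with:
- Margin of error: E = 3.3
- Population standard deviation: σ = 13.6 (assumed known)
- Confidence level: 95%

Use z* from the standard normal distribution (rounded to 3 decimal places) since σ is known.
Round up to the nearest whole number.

Using z* since population σ is known (z-interval formula).

For 95% confidence, z* = 1.96 (from standard normal table)

Sample size formula for z-interval: n = (z*σ/E)²

n = (1.96 × 13.6 / 3.3)²
  = (8.077576)²
  = 65.2472

Round up to the nearest whole number: n = 66

66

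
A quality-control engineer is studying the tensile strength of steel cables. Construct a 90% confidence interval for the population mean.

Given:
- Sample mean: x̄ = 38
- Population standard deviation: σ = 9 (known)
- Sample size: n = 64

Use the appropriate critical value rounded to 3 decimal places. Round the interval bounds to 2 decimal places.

The population standard deviation σ is known, so use a z-interval (standard normal critical value).

For 90% confidence, z* = 1.645 (from standard normal table)

Standard error: SE = σ/√n = 9/√64 = 1.125000

Margin of error: E = z* × SE = 1.645 × 1.125000 = 1.8506

Z-interval: x̄ ± E = 38 ± 1.8506 = (36.1494, 39.8506)

Rounded to 2 decimal places:

(36.15, 39.85)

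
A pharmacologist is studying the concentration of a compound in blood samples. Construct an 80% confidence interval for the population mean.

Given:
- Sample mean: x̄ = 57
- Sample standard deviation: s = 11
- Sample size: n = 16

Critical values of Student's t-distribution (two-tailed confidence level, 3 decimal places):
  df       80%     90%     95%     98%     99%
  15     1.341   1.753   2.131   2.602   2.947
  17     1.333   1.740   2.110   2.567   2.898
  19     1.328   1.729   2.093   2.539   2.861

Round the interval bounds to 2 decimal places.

The population standard deviation σ is unknown (only the sample standard deviation s is given), so use a t-interval with df = n - 1 = 16 - 1 = 15.

For 80% confidence with df = 15, t* = 1.341 (from t-table)

Standard error: SE = s/√n = 11/√16 = 2.750000

Margin of error: E = t* × SE = 1.341 × 2.750000 = 3.6877

T-interval: x̄ ± E = 57 ± 3.6877 = (53.3122, 60.6878)

Rounded to 2 decimal places:

(53.31, 60.69)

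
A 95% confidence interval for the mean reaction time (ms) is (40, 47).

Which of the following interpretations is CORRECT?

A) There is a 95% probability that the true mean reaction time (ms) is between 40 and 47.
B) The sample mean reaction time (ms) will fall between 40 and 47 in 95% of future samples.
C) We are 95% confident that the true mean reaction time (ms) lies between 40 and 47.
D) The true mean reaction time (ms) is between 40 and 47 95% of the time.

A confidence interval represents our confidence in the procedure, not a probability statement about the parameter.

Key concept: If we repeated this sampling process many times and computed a 95% CI each time, about 95% of those intervals would contain the true population parameter.

For this specific interval (40, 47):
- Midpoint (point estimate): 43.5
- Margin of error: 3.5

The correct interpretation is the one stating confidence that the true parameter lies in the interval — option C.

C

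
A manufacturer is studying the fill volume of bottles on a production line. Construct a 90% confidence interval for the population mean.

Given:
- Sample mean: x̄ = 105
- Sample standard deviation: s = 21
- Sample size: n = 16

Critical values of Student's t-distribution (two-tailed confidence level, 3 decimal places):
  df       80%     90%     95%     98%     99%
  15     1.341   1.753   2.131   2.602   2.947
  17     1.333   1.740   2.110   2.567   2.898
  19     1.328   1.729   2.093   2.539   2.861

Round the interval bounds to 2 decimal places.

The population standard deviation σ is unknown (only the sample standard deviation s is given), so use a t-interval with df = n - 1 = 16 - 1 = 15.

For 90% confidence with df = 15, t* = 1.753 (from t-table)

Standard error: SE = s/√n = 21/√16 = 5.250000

Margin of error: E = t* × SE = 1.753 × 5.250000 = 9.2032

T-interval: x̄ ± E = 105 ± 9.2032 = (95.7968, 114.2032)

Rounded to 2 decimal places:

(95.80, 114.20)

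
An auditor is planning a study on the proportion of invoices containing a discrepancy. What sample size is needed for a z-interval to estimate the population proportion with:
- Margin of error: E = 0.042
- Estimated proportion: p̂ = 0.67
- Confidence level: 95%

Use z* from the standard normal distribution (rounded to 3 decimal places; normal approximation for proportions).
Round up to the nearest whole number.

Using z* for proportion z-interval (normal approximation).

For 95% confidence, z* = 1.96 (from standard normal table)

Sample size formula for proportion z-interval: n = z*²p̂(1-p̂)/E²

n = 1.96² × 0.67 × 0.33 / 0.042²
  = 3.8416 × 0.2211 / 0.001764
  = 481.5067

Round up to the nearest whole number: n = 482

482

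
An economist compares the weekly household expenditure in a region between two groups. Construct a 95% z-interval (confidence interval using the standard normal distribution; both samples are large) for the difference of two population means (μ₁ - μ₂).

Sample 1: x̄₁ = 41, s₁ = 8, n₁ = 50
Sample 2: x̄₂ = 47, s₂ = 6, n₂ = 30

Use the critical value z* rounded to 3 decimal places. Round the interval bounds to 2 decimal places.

Both samples are large (n₁ = 50 ≥ 30, n₂ = 30 ≥ 30), so a z-interval for the difference of means applies.

Point estimate: x̄₁ - x̄₂ = 41 - 47 = -6

Standard error: SE = √(s₁²/n₁ + s₂²/n₂)
= √(8²/50 + 6²/30)
= √(1.280000 + 1.200000)
= 1.574802

For 95% confidence, z* = 1.96 (from standard normal table)
Margin of error: E = z* × SE = 1.96 × 1.574802 = 3.0866

Z-interval: (x̄₁ - x̄₂) ± E = -6 ± 3.0866 = (-9.0866, -2.9134)

Rounded to 2 decimal places:

(-9.09, -2.91)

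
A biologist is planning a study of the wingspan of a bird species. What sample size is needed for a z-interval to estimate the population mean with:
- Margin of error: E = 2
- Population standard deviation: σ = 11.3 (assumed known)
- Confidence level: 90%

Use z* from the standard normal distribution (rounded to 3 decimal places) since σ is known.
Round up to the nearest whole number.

Using z* since population σ is known (z-interval formula).

For 90% confidence, z* = 1.645 (from standard normal table)

Sample size formula for z-interval: n = (z*σ/E)²

n = (1.645 × 11.3 / 2)²
  = (9.294250)²
  = 86.3831

Round up to the nearest whole number: n = 87

87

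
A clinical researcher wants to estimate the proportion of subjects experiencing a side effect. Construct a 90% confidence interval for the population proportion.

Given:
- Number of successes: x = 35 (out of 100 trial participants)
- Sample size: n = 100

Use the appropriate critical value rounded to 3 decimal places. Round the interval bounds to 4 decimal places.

Sample proportion: p̂ = 35/100 = 0.350000

Check conditions for normal approximation:
  np̂ = 35 ≥ 10 ✓
  n(1-p̂) = 65 ≥ 10 ✓

The sample is large enough, so use a z-interval (normal approximation) for the proportion.

For 90% confidence, z* = 1.645 (from standard normal table)

Standard error: SE = √(p̂(1-p̂)/n) = √(0.350000×0.650000/100) = 0.04769696

Margin of error: E = z* × SE = 1.645 × 0.04769696 = 0.078461

Z-interval: p̂ ± E = 0.350000 ± 0.078461 = (0.271539, 0.428461)

Rounded to 4 decimal places:

(0.2715, 0.4285)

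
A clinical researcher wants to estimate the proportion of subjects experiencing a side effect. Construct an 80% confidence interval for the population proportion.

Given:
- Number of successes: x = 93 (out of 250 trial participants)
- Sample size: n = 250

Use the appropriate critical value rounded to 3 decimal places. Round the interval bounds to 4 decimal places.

Sample proportion: p̂ = 93/250 = 0.372000

Check conditions for normal approximation:
  np̂ = 93 ≥ 10 ✓
  n(1-p̂) = 157 ≥ 10 ✓

The sample is large enough, so use a z-interval (normal approximation) for the proportion.

For 80% confidence, z* = 1.282 (from standard normal table)

Standard error: SE = √(p̂(1-p̂)/n) = √(0.372000×0.628000/250) = 0.03056900

Margin of error: E = z* × SE = 1.282 × 0.03056900 = 0.039189

Z-interval: p̂ ± E = 0.372000 ± 0.039189 = (0.332811, 0.411189)

Rounded to 4 decimal places:

(0.3328, 0.4112)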